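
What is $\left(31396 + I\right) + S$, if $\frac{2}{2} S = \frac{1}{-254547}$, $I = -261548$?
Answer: $- \frac{58584501145}{254547} \approx -2.3015 \cdot 10^{5}$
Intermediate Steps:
$S = - \frac{1}{254547}$ ($S = \frac{1}{-254547} = - \frac{1}{254547} \approx -3.9285 \cdot 10^{-6}$)
$\left(31396 + I\right) + S = \left(31396 - 261548\right) - \frac{1}{254547} = -230152 - \frac{1}{254547} = - \frac{58584501145}{254547}$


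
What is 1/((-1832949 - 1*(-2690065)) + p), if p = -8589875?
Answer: -1/7732759 ≈ -1.2932e-7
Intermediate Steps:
1/((-1832949 - 1*(-2690065)) + p) = 1/((-1832949 - 1*(-2690065)) - 8589875) = 1/((-1832949 + 2690065) - 8589875) = 1/(857116 - 8589875) = 1/(-7732759) = -1/7732759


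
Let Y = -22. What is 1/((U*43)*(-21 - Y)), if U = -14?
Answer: -1/602 ≈ -0.0016611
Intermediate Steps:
1/((U*43)*(-21 - Y)) = 1/((-14*43)*(-21 - 1*(-22))) = 1/(-602*(-21 + 22)) = 1/(-602*1) = 1/(-602) = -1/602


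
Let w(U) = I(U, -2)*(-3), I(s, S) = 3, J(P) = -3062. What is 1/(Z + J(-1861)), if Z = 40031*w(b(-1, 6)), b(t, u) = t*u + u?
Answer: -1/363341 ≈ -2.7522e-6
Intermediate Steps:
b(t, u) = u + t*u
w(U) = -9 (w(U) = 3*(-3) = -9)
Z = -360279 (Z = 40031*(-9) = -360279)
1/(Z + J(-1861)) = 1/(-360279 - 3062) = 1/(-363341) = -1/363341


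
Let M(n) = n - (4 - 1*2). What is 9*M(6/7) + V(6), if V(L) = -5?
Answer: -107/7 ≈ -15.286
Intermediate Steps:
M(n) = -2 + n (M(n) = n - (4 - 2) = n - 1*2 = n - 2 = -2 + n)
9*M(6/7) + V(6) = 9*(-2 + 6/7) - 5 = 9*(-8/7) - 5 = -72/7 - 5 = -107/7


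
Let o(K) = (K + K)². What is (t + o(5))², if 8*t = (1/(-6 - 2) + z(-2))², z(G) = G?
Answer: 2651117121/262144 ≈ 10113.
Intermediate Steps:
o(K) = 4*K² (o(K) = (2*K)² = 4*K²)
t = 289/512 (t = (1/(-6 - 2) - 2)²/8 = (1/(-8) - 2)²/8 = (-⅛ - 2)²/8 = (-17/8)²/8 = (⅛)*(289/64) = 289/512 ≈ 0.56445)
(t + o(5))² = (289/512 + 4*5²)² = (289/512 + 4*25)² = (289/512 + 100)² = (51489/512)² = 2651117121/262144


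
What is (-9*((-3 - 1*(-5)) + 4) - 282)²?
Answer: 112896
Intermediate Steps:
(-9*((-3 - 1*(-5)) + 4) - 282)² = (-9*((-3 + 5) + 4) - 282)² = (-9*(2 + 4) - 282)² = (-9*6 - 282)² = (-54 - 282)² = (-336)² = 112896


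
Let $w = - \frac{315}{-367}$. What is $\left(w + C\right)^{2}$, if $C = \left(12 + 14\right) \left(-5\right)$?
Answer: $\frac{2246286025}{134689} \approx 16678.0$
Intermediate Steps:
$w = \frac{315}{367}$ ($w = \left(-315\right) \left(- \frac{1}{367}\right) = \frac{315}{367} \approx 0.85831$)
$C = -130$ ($C = 26 \left(-5\right) = -130$)
$\left(w + C\right)^{2} = \left(\frac{315}{367} - 130\right)^{2} = \left(- \frac{47395}{367}\right)^{2} = \frac{2246286025}{134689}$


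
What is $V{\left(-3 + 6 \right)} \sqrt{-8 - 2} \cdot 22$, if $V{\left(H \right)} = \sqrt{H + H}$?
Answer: $44 i \sqrt{15} \approx 170.41 i$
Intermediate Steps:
$V{\left(H \right)} = \sqrt{2} \sqrt{H}$ ($V{\left(H \right)} = \sqrt{2 H} = \sqrt{2} \sqrt{H}$)
$V{\left(-3 + 6 \right)} \sqrt{-8 - 2} \cdot 22 = \sqrt{2} \sqrt{-3 + 6} \sqrt{-8 - 2} \cdot 22 = \sqrt{2} \sqrt{3} \sqrt{-10} \cdot 22 = \sqrt{6} i \sqrt{10} \cdot 22 = 2 i \sqrt{15} \cdot 22 = 44 i \sqrt{15}$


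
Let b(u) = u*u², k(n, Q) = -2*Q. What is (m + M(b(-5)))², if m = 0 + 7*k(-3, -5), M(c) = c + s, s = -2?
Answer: 3249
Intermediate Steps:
b(u) = u³
M(c) = -2 + c (M(c) = c - 2 = -2 + c)
m = 70 (m = 0 + 7*(-2*(-5)) = 0 + 7*10 = 0 + 70 = 70)
(m + M(b(-5)))² = (70 + (-2 + (-5)³))² = (70 + (-2 - 125))² = (70 - 127)² = (-57)² = 3249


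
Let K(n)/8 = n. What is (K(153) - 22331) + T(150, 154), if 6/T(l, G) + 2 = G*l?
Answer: -243764740/11549 ≈ -21107.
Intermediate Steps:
T(l, G) = 6/(-2 + G*l)
K(n) = 8*n
(K(153) - 22331) + T(150, 154) = (8*153 - 22331) + 6/(-2 + 154*150) = (1224 - 22331) + 6/(-2 + 23100) = -21107 + 6/23098 = -21107 + 6*(1/23098) = -21107 + 3/11549 = -243764740/11549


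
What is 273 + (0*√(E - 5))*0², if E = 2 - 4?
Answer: 273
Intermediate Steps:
E = -2
273 + (0*√(E - 5))*0² = 273 + (0*√(-2 - 5))*0² = 273 + (0*√(-7))*0 = 273 + (0*(I*√7))*0 = 273 + 0*0 = 273 + 0 = 273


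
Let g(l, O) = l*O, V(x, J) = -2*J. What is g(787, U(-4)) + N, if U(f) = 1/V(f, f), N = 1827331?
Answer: 14619435/8 ≈ 1.8274e+6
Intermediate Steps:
U(f) = -1/(2*f) (U(f) = 1/(-2*f) = -1/(2*f))
g(l, O) = O*l
g(787, U(-4)) + N = -½/(-4)*787 + 1827331 = -½*(-¼)*787 + 1827331 = (⅛)*787 + 1827331 = 787/8 + 1827331 = 14619435/8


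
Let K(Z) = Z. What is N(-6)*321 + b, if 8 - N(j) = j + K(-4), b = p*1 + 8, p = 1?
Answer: 5787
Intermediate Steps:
b = 9 (b = 1*1 + 8 = 1 + 8 = 9)
N(j) = 12 - j (N(j) = 8 - (j - 4) = 8 - (-4 + j) = 8 + (4 - j) = 12 - j)
N(-6)*321 + b = (12 - 1*(-6))*321 + 9 = (12 + 6)*321 + 9 = 18*321 + 9 = 5778 + 9 = 5787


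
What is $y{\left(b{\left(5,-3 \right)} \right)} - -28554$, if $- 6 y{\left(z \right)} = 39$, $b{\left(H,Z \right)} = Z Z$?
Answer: $\frac{57095}{2} \approx 28548.0$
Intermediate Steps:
$b{\left(H,Z \right)} = Z^{2}$
$y{\left(z \right)} = - \frac{13}{2}$ ($y{\left(z \right)} = \left(- \frac{1}{6}\right) 39 = - \frac{13}{2}$)
$y{\left(b{\left(5,-3 \right)} \right)} - -28554 = - \frac{13}{2} - -28554 = - \frac{13}{2} + 28554 = \frac{57095}{2}$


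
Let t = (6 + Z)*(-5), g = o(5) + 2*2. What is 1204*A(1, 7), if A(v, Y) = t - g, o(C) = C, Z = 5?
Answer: -77056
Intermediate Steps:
g = 9 (g = 5 + 2*2 = 5 + 4 = 9)
t = -55 (t = (6 + 5)*(-5) = 11*(-5) = -55)
A(v, Y) = -64 (A(v, Y) = -55 - 1*9 = -55 - 9 = -64)
1204*A(1, 7) = 1204*(-64) = -77056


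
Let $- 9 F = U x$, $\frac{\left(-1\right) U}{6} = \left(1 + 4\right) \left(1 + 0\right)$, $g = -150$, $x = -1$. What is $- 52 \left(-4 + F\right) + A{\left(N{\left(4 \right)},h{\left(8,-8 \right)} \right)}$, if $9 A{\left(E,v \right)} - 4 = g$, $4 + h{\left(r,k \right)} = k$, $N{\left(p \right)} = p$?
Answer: $\frac{3286}{9} \approx 365.11$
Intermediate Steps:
$h{\left(r,k \right)} = -4 + k$
$U = -30$ ($U = - 6 \left(1 + 4\right) \left(1 + 0\right) = - 6 \cdot 5 \cdot 1 = \left(-6\right) 5 = -30$)
$A{\left(E,v \right)} = - \frac{146}{9}$ ($A{\left(E,v \right)} = \frac{4}{9} + \frac{1}{9} \left(-150\right) = \frac{4}{9} - \frac{50}{3} = - \frac{146}{9}$)
$F = - \frac{10}{3}$ ($F = - \frac{\left(-30\right) \left(-1\right)}{9} = \left(- \frac{1}{9}\right) 30 = - \frac{10}{3} \approx -3.3333$)
$- 52 \left(-4 + F\right) + A{\left(N{\left(4 \right)},h{\left(8,-8 \right)} \right)} = - 52 \left(-4 - \frac{10}{3}\right) - \frac{146}{9} = \left(-52\right) \left(- \frac{22}{3}\right) - \frac{146}{9} = \frac{1144}{3} - \frac{146}{9} = \frac{3286}{9}$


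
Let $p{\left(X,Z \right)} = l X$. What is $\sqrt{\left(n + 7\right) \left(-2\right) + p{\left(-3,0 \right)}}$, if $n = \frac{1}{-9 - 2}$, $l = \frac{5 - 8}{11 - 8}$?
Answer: $\frac{i \sqrt{1309}}{11} \approx 3.2891 i$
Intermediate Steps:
$l = -1$ ($l = - \frac{3}{3} = \left(-3\right) \frac{1}{3} = -1$)
$n = - \frac{1}{11}$ ($n = \frac{1}{-11} = - \frac{1}{11} \approx -0.090909$)
$p{\left(X,Z \right)} = - X$
$\sqrt{\left(n + 7\right) \left(-2\right) + p{\left(-3,0 \right)}} = \sqrt{\left(- \frac{1}{11} + 7\right) \left(-2\right) - -3} = \sqrt{\frac{76}{11} \left(-2\right) + 3} = \sqrt{- \frac{152}{11} + 3} = \sqrt{- \frac{119}{11}} = \frac{i \sqrt{1309}}{11}$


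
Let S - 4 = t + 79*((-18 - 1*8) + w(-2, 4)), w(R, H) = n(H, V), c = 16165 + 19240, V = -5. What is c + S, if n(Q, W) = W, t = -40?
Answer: 32920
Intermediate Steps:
c = 35405
w(R, H) = -5
S = -2485 (S = 4 + (-40 + 79*((-18 - 1*8) - 5)) = 4 + (-40 + 79*((-18 - 8) - 5)) = 4 + (-40 + 79*(-26 - 5)) = 4 + (-40 + 79*(-31)) = 4 + (-40 - 2449) = 4 - 2489 = -2485)
c + S = 35405 - 2485 = 32920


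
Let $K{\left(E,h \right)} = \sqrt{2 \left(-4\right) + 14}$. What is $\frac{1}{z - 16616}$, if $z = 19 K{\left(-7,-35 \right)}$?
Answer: $- \frac{8308}{138044645} - \frac{19 \sqrt{6}}{276089290} \approx -6.0352 \cdot 10^{-5}$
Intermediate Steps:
$K{\left(E,h \right)} = \sqrt{6}$ ($K{\left(E,h \right)} = \sqrt{-8 + 14} = \sqrt{6}$)
$z = 19 \sqrt{6} \approx 46.54$
$\frac{1}{z - 16616} = \frac{1}{19 \sqrt{6} - 16616} = \frac{1}{-16616 + 19 \sqrt{6}}$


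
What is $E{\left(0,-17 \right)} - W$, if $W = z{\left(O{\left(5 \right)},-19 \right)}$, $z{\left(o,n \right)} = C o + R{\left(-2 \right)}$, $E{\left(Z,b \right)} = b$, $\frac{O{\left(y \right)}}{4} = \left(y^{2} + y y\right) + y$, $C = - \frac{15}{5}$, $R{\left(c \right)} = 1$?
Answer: $642$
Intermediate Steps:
$C = -3$ ($C = \left(-15\right) \frac{1}{5} = -3$)
$O{\left(y \right)} = 4 y + 8 y^{2}$ ($O{\left(y \right)} = 4 \left(\left(y^{2} + y y\right) + y\right) = 4 \left(\left(y^{2} + y^{2}\right) + y\right) = 4 \left(2 y^{2} + y\right) = 4 \left(y + 2 y^{2}\right) = 4 y + 8 y^{2}$)
$z{\left(o,n \right)} = 1 - 3 o$ ($z{\left(o,n \right)} = - 3 o + 1 = 1 - 3 o$)
$W = -659$ ($W = 1 - 3 \cdot 4 \cdot 5 \left(1 + 2 \cdot 5\right) = 1 - 3 \cdot 4 \cdot 5 \left(1 + 10\right) = 1 - 3 \cdot 4 \cdot 5 \cdot 11 = 1 - 660 = -659$)
$E{\left(0,-17 \right)} - W = -17 - -659 = -17 + 659 = 642$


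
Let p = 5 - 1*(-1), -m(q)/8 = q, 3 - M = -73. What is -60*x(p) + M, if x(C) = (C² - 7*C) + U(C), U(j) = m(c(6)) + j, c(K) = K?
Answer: 2956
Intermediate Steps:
M = 76 (M = 3 - 1*(-73) = 3 + 73 = 76)
m(q) = -8*q
p = 6 (p = 5 + 1 = 6)
U(j) = -48 + j (U(j) = -8*6 + j = -48 + j)
x(C) = -48 + C² - 6*C (x(C) = (C² - 7*C) + (-48 + C) = -48 + C² - 6*C)
-60*x(p) + M = -60*(-48 + 6² - 6*6) + 76 = -60*(-48 + 36 - 36) + 76 = -60*(-48) + 76 = 2880 + 76 = 2956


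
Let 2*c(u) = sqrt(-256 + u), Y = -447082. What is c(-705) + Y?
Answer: -447082 + 31*I/2 ≈ -4.4708e+5 + 15.5*I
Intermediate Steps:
c(u) = sqrt(-256 + u)/2
c(-705) + Y = sqrt(-256 - 705)/2 - 447082 = sqrt(-961)/2 - 447082 = (31*I)/2 - 447082 = 31*I/2 - 447082 = -447082 + 31*I/2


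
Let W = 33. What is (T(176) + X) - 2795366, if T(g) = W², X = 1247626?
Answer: -1546651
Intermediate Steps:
T(g) = 1089 (T(g) = 33² = 1089)
(T(176) + X) - 2795366 = (1089 + 1247626) - 2795366 = 1248715 - 2795366 = -1546651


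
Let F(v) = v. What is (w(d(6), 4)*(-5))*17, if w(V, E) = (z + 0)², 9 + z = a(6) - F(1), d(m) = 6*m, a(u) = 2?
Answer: -5440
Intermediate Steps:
z = -8 (z = -9 + (2 - 1*1) = -9 + (2 - 1) = -9 + 1 = -8)
w(V, E) = 64 (w(V, E) = (-8 + 0)² = (-8)² = 64)
(w(d(6), 4)*(-5))*17 = (64*(-5))*17 = -320*17 = -5440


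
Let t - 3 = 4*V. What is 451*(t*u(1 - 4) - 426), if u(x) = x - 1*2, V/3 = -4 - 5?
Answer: 44649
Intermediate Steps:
V = -27 (V = 3*(-4 - 5) = 3*(-9) = -27)
u(x) = -2 + x (u(x) = x - 2 = -2 + x)
t = -105 (t = 3 + 4*(-27) = 3 - 108 = -105)
451*(t*u(1 - 4) - 426) = 451*(-105*(-2 + (1 - 4)) - 426) = 451*(-105*(-2 - 3) - 426) = 451*(-105*(-5) - 426) = 451*(525 - 426) = 451*99 = 44649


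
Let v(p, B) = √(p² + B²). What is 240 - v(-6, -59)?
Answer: 240 - √3517 ≈ 180.70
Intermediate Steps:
v(p, B) = √(B² + p²)
240 - v(-6, -59) = 240 - √((-59)² + (-6)²) = 240 - √(3481 + 36) = 240 - √3517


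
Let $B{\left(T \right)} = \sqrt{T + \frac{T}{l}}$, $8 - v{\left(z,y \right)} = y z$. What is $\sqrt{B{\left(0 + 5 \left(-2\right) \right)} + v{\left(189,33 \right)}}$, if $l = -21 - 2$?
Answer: $\frac{\sqrt{-3295141 + 46 i \sqrt{1265}}}{23} \approx 0.019593 + 78.924 i$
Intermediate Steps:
$l = -23$ ($l = -21 - 2 = -23$)
$v{\left(z,y \right)} = 8 - y z$
$B{\left(T \right)} = \frac{\sqrt{506} \sqrt{T}}{23}$ ($B{\left(T \right)} = \sqrt{T + \frac{T}{-23}} = \sqrt{T + T \left(- \frac{1}{23}\right)} = \sqrt{T - \frac{T}{23}} = \sqrt{\frac{22 T}{23}} = \frac{\sqrt{506} \sqrt{T}}{23}$)
$\sqrt{B{\left(0 + 5 \left(-2\right) \right)} + v{\left(189,33 \right)}} = \sqrt{\frac{\sqrt{506} \sqrt{0 + 5 \left(-2\right)}}{23} + \left(8 - 33 \cdot 189\right)} = \sqrt{\frac{\sqrt{506} \sqrt{0 - 10}}{23} + \left(8 - 6237\right)} = \sqrt{\frac{\sqrt{506} \sqrt{-10}}{23} - 6229} = \sqrt{\frac{\sqrt{506} i \sqrt{10}}{23} - 6229} = \sqrt{\frac{2 i \sqrt{1265}}{23} - 6229} = \sqrt{-6229 + \frac{2 i \sqrt{1265}}{23}}$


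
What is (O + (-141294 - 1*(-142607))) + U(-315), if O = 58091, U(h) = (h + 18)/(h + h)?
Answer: 4158313/70 ≈ 59405.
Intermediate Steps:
U(h) = (18 + h)/(2*h) (U(h) = (18 + h)/((2*h)) = (18 + h)*(1/(2*h)) = (18 + h)/(2*h))
(O + (-141294 - 1*(-142607))) + U(-315) = (58091 + (-141294 - 1*(-142607))) + (½)*(18 - 315)/(-315) = (58091 + (-141294 + 142607)) + (½)*(-1/315)*(-297) = (58091 + 1313) + 33/70 = 59404 + 33/70 = 4158313/70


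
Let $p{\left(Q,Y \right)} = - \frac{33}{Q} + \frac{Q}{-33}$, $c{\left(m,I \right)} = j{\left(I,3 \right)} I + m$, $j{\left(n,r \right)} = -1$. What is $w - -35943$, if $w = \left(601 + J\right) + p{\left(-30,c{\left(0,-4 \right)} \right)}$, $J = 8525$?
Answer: $\frac{4957811}{110} \approx 45071.0$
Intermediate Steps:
$c{\left(m,I \right)} = m - I$ ($c{\left(m,I \right)} = - I + m = m - I$)
$p{\left(Q,Y \right)} = - \frac{33}{Q} - \frac{Q}{33}$ ($p{\left(Q,Y \right)} = - \frac{33}{Q} + Q \left(- \frac{1}{33}\right) = - \frac{33}{Q} - \frac{Q}{33}$)
$w = \frac{1004081}{110}$ ($w = \left(601 + 8525\right) - \left(- \frac{10}{11} + \frac{33}{-30}\right) = 9126 + \left(\left(-33\right) \left(- \frac{1}{30}\right) + \frac{10}{11}\right) = 9126 + \left(\frac{11}{10} + \frac{10}{11}\right) = 9126 + \frac{221}{110} = \frac{1004081}{110} \approx 9128.0$)
$w - -35943 = \frac{1004081}{110} - -35943 = \frac{1004081}{110} + 35943 = \frac{4957811}{110}$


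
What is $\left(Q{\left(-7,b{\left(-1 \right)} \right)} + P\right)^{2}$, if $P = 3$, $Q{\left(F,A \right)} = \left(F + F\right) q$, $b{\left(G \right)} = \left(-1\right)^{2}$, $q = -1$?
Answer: $289$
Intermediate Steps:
$b{\left(G \right)} = 1$
$Q{\left(F,A \right)} = - 2 F$ ($Q{\left(F,A \right)} = \left(F + F\right) \left(-1\right) = 2 F \left(-1\right) = - 2 F$)
$\left(Q{\left(-7,b{\left(-1 \right)} \right)} + P\right)^{2} = \left(\left(-2\right) \left(-7\right) + 3\right)^{2} = \left(14 + 3\right)^{2} = 17^{2} = 289$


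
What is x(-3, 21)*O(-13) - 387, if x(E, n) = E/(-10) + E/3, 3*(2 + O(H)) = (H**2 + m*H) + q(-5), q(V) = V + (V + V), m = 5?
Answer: -12191/30 ≈ -406.37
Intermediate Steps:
q(V) = 3*V (q(V) = V + 2*V = 3*V)
O(H) = -7 + H**2/3 + 5*H/3 (O(H) = -2 + ((H**2 + 5*H) + 3*(-5))/3 = -2 + ((H**2 + 5*H) - 15)/3 = -2 + (-15 + H**2 + 5*H)/3 = -2 + (-5 + H**2/3 + 5*H/3) = -7 + H**2/3 + 5*H/3)
x(E, n) = 7*E/30 (x(E, n) = E*(-1/10) + E*(1/3) = -E/10 + E/3 = 7*E/30)
x(-3, 21)*O(-13) - 387 = ((7/30)*(-3))*(-7 + (1/3)*(-13)**2 + (5/3)*(-13)) - 387 = -7*(-7 + (1/3)*169 - 65/3)/10 - 387 = -7*(-7 + 169/3 - 65/3)/10 - 387 = -7/10*83/3 - 387 = -581/30 - 387 = -12191/30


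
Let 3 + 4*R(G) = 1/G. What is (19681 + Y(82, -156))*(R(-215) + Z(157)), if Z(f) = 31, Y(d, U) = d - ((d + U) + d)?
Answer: 51390657/86 ≈ 5.9757e+5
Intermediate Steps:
R(G) = -¾ + 1/(4*G)
Y(d, U) = -U - d (Y(d, U) = d - ((U + d) + d) = d - (U + 2*d) = d + (-U - 2*d) = -U - d)
(19681 + Y(82, -156))*(R(-215) + Z(157)) = (19681 + (-1*(-156) - 1*82))*((¼)*(1 - 3*(-215))/(-215) + 31) = (19681 + (156 - 82))*((¼)*(-1/215)*(1 + 645) + 31) = (19681 + 74)*((¼)*(-1/215)*646 + 31) = 19755*(-323/430 + 31) = 19755*(13007/430) = 51390657/86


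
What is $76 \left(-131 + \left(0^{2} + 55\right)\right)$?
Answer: $-5776$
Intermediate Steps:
$76 \left(-131 + \left(0^{2} + 55\right)\right) = 76 \left(-131 + \left(0 + 55\right)\right) = 76 \left(-131 + 55\right) = 76 \left(-76\right) = -5776$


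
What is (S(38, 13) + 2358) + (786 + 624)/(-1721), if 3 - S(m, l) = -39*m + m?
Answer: 6546995/1721 ≈ 3804.2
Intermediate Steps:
S(m, l) = 3 + 38*m (S(m, l) = 3 - (-39*m + m) = 3 - (-38)*m = 3 + 38*m)
(S(38, 13) + 2358) + (786 + 624)/(-1721) = ((3 + 38*38) + 2358) + (786 + 624)/(-1721) = ((3 + 1444) + 2358) + 1410*(-1/1721) = (1447 + 2358) - 1410/1721 = 3805 - 1410/1721 = 6546995/1721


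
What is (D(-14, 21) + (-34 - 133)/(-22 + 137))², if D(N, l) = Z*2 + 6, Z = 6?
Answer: 3621409/13225 ≈ 273.83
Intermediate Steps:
D(N, l) = 18 (D(N, l) = 6*2 + 6 = 12 + 6 = 18)
(D(-14, 21) + (-34 - 133)/(-22 + 137))² = (18 + (-34 - 133)/(-22 + 137))² = (18 - 167/115)² = (1903/115)² = 3621409/13225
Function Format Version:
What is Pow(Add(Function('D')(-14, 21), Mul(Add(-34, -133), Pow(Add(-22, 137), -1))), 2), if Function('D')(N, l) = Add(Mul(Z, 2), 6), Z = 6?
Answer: Rational(3621409, 13225) ≈ 273.83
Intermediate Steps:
Function('D')(N, l) = 18 (Function('D')(N, l) = Add(Mul(6, 2), 6) = Add(12, 6) = 18)
Pow(Add(Function('D')(-14, 21), Mul(Add(-34, -133), Pow(Add(-22, 137), -1))), 2) = Pow(Add(18, Mul(Add(-34, -133), Pow(Add(-22, 137), -1))), 2) = Pow(Add(18, Mul(-167, Pow(115, -1))), 2) = Pow(Add(18, Mul(-167, Rational(1, 115))), 2) = Pow(Add(18, Rational(-167, 115)), 2) = Pow(Rational(1903, 115), 2) = Rational(3621409, 13225)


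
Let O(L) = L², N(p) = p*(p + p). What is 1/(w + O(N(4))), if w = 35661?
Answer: 1/36685 ≈ 2.7259e-5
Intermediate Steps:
N(p) = 2*p² (N(p) = p*(2*p) = 2*p²)
1/(w + O(N(4))) = 1/(35661 + (2*4²)²) = 1/(35661 + (2*16)²) = 1/(35661 + 32²) = 1/(35661 + 1024) = 1/36685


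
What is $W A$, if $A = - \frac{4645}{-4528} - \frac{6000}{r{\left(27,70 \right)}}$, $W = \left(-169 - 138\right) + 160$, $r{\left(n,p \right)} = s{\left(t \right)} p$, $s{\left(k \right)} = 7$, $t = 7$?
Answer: $\frac{7467585}{4528} \approx 1649.2$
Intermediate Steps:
$r{\left(n,p \right)} = 7 p$
$W = -147$ ($W = -307 + 160 = -147$)
$A = - \frac{2489195}{221872}$ ($A = - \frac{4645}{-4528} - \frac{6000}{7 \cdot 70} = \left(-4645\right) \left(- \frac{1}{4528}\right) - \frac{6000}{490} = \frac{4645}{4528} - \frac{600}{49} = - \frac{2489195}{221872} \approx -11.219$)
$W A = \left(-147\right) \left(- \frac{2489195}{221872}\right) = \frac{7467585}{4528}$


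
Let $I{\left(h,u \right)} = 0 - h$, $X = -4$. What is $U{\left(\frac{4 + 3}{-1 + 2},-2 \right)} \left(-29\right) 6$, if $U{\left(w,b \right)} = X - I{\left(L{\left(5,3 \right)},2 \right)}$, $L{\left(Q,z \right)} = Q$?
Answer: $-174$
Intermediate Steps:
$I{\left(h,u \right)} = - h$
$U{\left(w,b \right)} = 1$ ($U{\left(w,b \right)} = -4 - \left(-1\right) 5 = -4 - -5 = -4 + 5 = 1$)
$U{\left(\frac{4 + 3}{-1 + 2},-2 \right)} \left(-29\right) 6 = 1 \left(-29\right) 6 = \left(-29\right) 6 = -174$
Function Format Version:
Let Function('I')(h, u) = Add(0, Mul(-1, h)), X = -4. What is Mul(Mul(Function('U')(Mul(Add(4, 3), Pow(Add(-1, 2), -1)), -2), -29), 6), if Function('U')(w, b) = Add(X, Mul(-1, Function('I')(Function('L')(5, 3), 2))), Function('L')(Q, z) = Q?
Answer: -174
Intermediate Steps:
Function('I')(h, u) = Mul(-1, h)
Function('U')(w, b) = 1 (Function('U')(w, b) = Add(-4, Mul(-1, Mul(-1, 5))) = Add(-4, Mul(-1, -5)) = Add(-4, 5) = 1)
Mul(Mul(Function('U')(Mul(Add(4, 3), Pow(Add(-1, 2), -1)), -2), -29), 6) = Mul(Mul(1, -29), 6) = Mul(-29, 6) = -174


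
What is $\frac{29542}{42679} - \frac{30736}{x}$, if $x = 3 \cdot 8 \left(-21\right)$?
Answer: $\frac{23690552}{384111} \approx 61.676$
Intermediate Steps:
$x = -504$ ($x = 24 \left(-21\right) = -504$)
$\frac{29542}{42679} - \frac{30736}{x} = \frac{29542}{42679} - \frac{30736}{-504} = 29542 \cdot \frac{1}{42679} - - \frac{3842}{63} = \frac{29542}{42679} + \frac{3842}{63} = \frac{23690552}{384111}$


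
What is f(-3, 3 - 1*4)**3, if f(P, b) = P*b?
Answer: 27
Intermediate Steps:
f(-3, 3 - 1*4)**3 = (-3*(3 - 1*4))**3 = (-3*(3 - 4))**3 = (-3*(-1))**3 = 3**3 = 27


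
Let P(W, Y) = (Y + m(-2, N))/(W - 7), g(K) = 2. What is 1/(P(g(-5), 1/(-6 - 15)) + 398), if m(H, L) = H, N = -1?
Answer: 105/41833 ≈ 0.0025100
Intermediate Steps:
P(W, Y) = (-2 + Y)/(-7 + W) (P(W, Y) = (Y - 2)/(W - 7) = (-2 + Y)/(-7 + W))
1/(P(g(-5), 1/(-6 - 15)) + 398) = 1/((-2 + 1/(-6 - 15))/(-7 + 2) + 398) = 1/((-2 + 1/(-21))/(-5) + 398) = 1/(-(-2 - 1/21)/5 + 398) = 1/(-1/5*(-43/21) + 398) = 1/(43/105 + 398) = 1/(41833/105) = 105/41833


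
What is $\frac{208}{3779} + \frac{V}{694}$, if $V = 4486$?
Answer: $\frac{8548473}{1311313} \approx 6.519$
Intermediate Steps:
$\frac{208}{3779} + \frac{V}{694} = \frac{208}{3779} + \frac{4486}{694} = 208 \cdot \frac{1}{3779} + 4486 \cdot \frac{1}{694} = \frac{208}{3779} + \frac{2243}{347} = \frac{8548473}{1311313}$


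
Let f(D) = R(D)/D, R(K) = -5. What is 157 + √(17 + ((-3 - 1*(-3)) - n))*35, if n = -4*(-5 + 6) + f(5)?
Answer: 157 + 35*√22 ≈ 321.16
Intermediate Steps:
f(D) = -5/D
n = -5 (n = -4*(-5 + 6) - 5/5 = -4*1 - 5*⅕ = -4 - 1 = -5)
157 + √(17 + ((-3 - 1*(-3)) - n))*35 = 157 + √(17 + ((-3 - 1*(-3)) - 1*(-5)))*35 = 157 + √(17 + ((-3 + 3) + 5))*35 = 157 + √(17 + (0 + 5))*35 = 157 + √(17 + 5)*35 = 157 + √22*35 = 157 + 35*√22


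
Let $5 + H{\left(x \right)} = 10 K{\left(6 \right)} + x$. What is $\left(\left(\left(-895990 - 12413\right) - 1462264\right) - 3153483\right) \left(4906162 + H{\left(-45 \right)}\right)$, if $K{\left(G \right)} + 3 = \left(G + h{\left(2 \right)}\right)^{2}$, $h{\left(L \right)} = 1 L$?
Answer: $-27105468336300$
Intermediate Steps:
$h{\left(L \right)} = L$
$K{\left(G \right)} = -3 + \left(2 + G\right)^{2}$ ($K{\left(G \right)} = -3 + \left(G + 2\right)^{2} = -3 + \left(2 + G\right)^{2}$)
$H{\left(x \right)} = 605 + x$ ($H{\left(x \right)} = -5 + \left(10 \left(-3 + \left(2 + 6\right)^{2}\right) + x\right) = -5 + \left(10 \left(-3 + 8^{2}\right) + x\right) = -5 + \left(10 \left(-3 + 64\right) + x\right) = -5 + \left(10 \cdot 61 + x\right) = -5 + \left(610 + x\right) = 605 + x$)
$\left(\left(\left(-895990 - 12413\right) - 1462264\right) - 3153483\right) \left(4906162 + H{\left(-45 \right)}\right) = \left(\left(\left(-895990 - 12413\right) - 1462264\right) - 3153483\right) \left(4906162 + \left(605 - 45\right)\right) = \left(\left(-908403 - 1462264\right) - 3153483\right) \left(4906162 + 560\right) = \left(-2370667 - 3153483\right) 4906722 = \left(-5524150\right) 4906722 = -27105468336300$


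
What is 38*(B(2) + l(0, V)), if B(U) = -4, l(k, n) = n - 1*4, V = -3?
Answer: -418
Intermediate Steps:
l(k, n) = -4 + n (l(k, n) = n - 4 = -4 + n)
38*(B(2) + l(0, V)) = 38*(-4 + (-4 - 3)) = 38*(-4 - 7) = 38*(-11) = -418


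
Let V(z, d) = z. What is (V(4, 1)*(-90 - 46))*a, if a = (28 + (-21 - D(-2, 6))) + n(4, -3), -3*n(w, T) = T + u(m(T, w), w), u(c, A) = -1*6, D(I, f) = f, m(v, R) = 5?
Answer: -2176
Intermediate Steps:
u(c, A) = -6
n(w, T) = 2 - T/3 (n(w, T) = -(T - 6)/3 = -(-6 + T)/3 = 2 - T/3)
a = 4 (a = (28 + (-21 - 1*6)) + (2 - ⅓*(-3)) = (28 + (-21 - 6)) + (2 + 1) = (28 - 27) + 3 = 1 + 3 = 4)
(V(4, 1)*(-90 - 46))*a = (4*(-90 - 46))*4 = (4*(-136))*4 = -544*4 = -2176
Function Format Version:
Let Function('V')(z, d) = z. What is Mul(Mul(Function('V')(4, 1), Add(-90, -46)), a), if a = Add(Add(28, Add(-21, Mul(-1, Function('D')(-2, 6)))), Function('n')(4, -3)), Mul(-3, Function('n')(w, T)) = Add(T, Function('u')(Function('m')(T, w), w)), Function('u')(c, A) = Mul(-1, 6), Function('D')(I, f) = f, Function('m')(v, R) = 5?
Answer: -2176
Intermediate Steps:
Function('u')(c, A) = -6
Function('n')(w, T) = Add(2, Mul(Rational(-1, 3), T)) (Function('n')(w, T) = Mul(Rational(-1, 3), Add(T, -6)) = Mul(Rational(-1, 3), Add(-6, T)) = Add(2, Mul(Rational(-1, 3), T)))
a = 4 (a = Add(Add(28, Add(-21, Mul(-1, 6))), Add(2, Mul(Rational(-1, 3), -3))) = Add(Add(28, Add(-21, -6)), Add(2, 1)) = Add(Add(28, -27), 3) = Add(1, 3) = 4)
Mul(Mul(Function('V')(4, 1), Add(-90, -46)), a) = Mul(Mul(4, Add(-90, -46)), 4) = Mul(Mul(4, -136), 4) = Mul(-544, 4) = -2176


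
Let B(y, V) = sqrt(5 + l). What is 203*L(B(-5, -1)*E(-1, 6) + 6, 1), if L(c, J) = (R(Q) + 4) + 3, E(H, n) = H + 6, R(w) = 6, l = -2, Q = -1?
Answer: 2639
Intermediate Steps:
E(H, n) = 6 + H
B(y, V) = sqrt(3) (B(y, V) = sqrt(5 - 2) = sqrt(3))
L(c, J) = 13 (L(c, J) = (6 + 4) + 3 = 10 + 3 = 13)
203*L(B(-5, -1)*E(-1, 6) + 6, 1) = 203*13 = 2639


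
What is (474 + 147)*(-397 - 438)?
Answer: -518535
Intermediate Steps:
(474 + 147)*(-397 - 438) = 621*(-835) = -518535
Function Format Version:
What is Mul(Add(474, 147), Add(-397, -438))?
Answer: -518535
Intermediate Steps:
Mul(Add(474, 147), Add(-397, -438)) = Mul(621, -835) = -518535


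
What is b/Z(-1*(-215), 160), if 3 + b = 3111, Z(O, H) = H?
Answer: 777/40 ≈ 19.425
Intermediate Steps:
b = 3108 (b = -3 + 3111 = 3108)
b/Z(-1*(-215), 160) = 3108/160 = 3108*(1/160) = 777/40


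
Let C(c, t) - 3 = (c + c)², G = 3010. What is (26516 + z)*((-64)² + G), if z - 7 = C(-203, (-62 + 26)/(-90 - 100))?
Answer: 1359818372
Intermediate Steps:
C(c, t) = 3 + 4*c² (C(c, t) = 3 + (c + c)² = 3 + (2*c)² = 3 + 4*c²)
z = 164846 (z = 7 + (3 + 4*(-203)²) = 7 + (3 + 4*41209) = 7 + (3 + 164836) = 7 + 164839 = 164846)
(26516 + z)*((-64)² + G) = (26516 + 164846)*((-64)² + 3010) = 191362*(4096 + 3010) = 191362*7106 = 1359818372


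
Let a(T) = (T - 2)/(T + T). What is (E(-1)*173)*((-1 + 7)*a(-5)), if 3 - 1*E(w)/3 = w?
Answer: 43596/5 ≈ 8719.2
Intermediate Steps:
a(T) = (-2 + T)/(2*T) (a(T) = (-2 + T)/((2*T)) = (-2 + T)*(1/(2*T)) = (-2 + T)/(2*T))
E(w) = 9 - 3*w
(E(-1)*173)*((-1 + 7)*a(-5)) = ((9 - 3*(-1))*173)*((-1 + 7)*((1/2)*(-2 - 5)/(-5))) = ((9 + 3)*173)*(6*((1/2)*(-1/5)*(-7))) = (12*173)*(6*(7/10)) = 2076*(21/5) = 43596/5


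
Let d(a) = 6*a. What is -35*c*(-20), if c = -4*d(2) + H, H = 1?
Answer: -32900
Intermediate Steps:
c = -47 (c = -24*2 + 1 = -4*12 + 1 = -48 + 1 = -47)
-35*c*(-20) = -35*(-47)*(-20) = 1645*(-20) = -32900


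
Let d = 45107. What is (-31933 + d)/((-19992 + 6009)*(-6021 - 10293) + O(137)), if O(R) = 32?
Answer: 6587/114059347 ≈ 5.7751e-5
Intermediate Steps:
(-31933 + d)/((-19992 + 6009)*(-6021 - 10293) + O(137)) = (-31933 + 45107)/((-19992 + 6009)*(-6021 - 10293) + 32) = 13174/(-13983*(-16314) + 32) = 13174/(228118662 + 32) = 13174/228118694 = 13174*(1/228118694) = 6587/114059347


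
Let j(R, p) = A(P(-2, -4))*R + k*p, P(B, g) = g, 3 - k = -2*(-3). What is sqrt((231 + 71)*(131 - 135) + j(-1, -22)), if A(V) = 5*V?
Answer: I*sqrt(1122) ≈ 33.496*I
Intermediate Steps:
k = -3 (k = 3 - (-2)*(-3) = 3 - 1*6 = 3 - 6 = -3)
j(R, p) = -20*R - 3*p (j(R, p) = (5*(-4))*R - 3*p = -20*R - 3*p)
sqrt((231 + 71)*(131 - 135) + j(-1, -22)) = sqrt((231 + 71)*(131 - 135) + (-20*(-1) - 3*(-22))) = sqrt(302*(-4) + (20 + 66)) = sqrt(-1208 + 86) = sqrt(-1122) = I*sqrt(1122)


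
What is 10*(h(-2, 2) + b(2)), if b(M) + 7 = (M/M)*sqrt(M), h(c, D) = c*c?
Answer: -30 + 10*sqrt(2) ≈ -15.858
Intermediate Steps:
h(c, D) = c**2
b(M) = -7 + sqrt(M) (b(M) = -7 + (M/M)*sqrt(M) = -7 + 1*sqrt(M) = -7 + sqrt(M))
10*(h(-2, 2) + b(2)) = 10*((-2)**2 + (-7 + sqrt(2))) = 10*(4 + (-7 + sqrt(2))) = 10*(-3 + sqrt(2)) = -30 + 10*sqrt(2)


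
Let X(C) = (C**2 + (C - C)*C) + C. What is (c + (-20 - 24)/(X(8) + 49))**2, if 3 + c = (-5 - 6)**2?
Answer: 1674436/121 ≈ 13838.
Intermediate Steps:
X(C) = C + C**2 (X(C) = (C**2 + 0*C) + C = (C**2 + 0) + C = C**2 + C = C + C**2)
c = 118 (c = -3 + (-5 - 6)**2 = -3 + (-11)**2 = -3 + 121 = 118)
(c + (-20 - 24)/(X(8) + 49))**2 = (118 + (-20 - 24)/(8*(1 + 8) + 49))**2 = (118 - 44/(8*9 + 49))**2 = (118 - 44/(72 + 49))**2 = (118 - 44/121)**2 = (118 - 44*1/121)**2 = (118 - 4/11)**2 = (1294/11)**2 = 1674436/121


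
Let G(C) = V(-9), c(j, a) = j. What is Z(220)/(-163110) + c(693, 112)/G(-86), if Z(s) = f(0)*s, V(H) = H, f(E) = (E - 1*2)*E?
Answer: -77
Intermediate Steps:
f(E) = E*(-2 + E) (f(E) = (E - 2)*E = (-2 + E)*E = E*(-2 + E))
G(C) = -9
Z(s) = 0 (Z(s) = (0*(-2 + 0))*s = (0*(-2))*s = 0*s = 0)
Z(220)/(-163110) + c(693, 112)/G(-86) = 0/(-163110) + 693/(-9) = 0*(-1/163110) + 693*(-⅑) = 0 - 77 = -77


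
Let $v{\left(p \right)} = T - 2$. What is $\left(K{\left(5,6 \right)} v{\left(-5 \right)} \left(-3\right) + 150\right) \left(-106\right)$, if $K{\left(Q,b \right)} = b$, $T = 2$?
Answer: $-15900$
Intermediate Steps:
$v{\left(p \right)} = 0$ ($v{\left(p \right)} = 2 - 2 = 0$)
$\left(K{\left(5,6 \right)} v{\left(-5 \right)} \left(-3\right) + 150\right) \left(-106\right) = \left(6 \cdot 0 \left(-3\right) + 150\right) \left(-106\right) = \left(0 \left(-3\right) + 150\right) \left(-106\right) = \left(0 + 150\right) \left(-106\right) = 150 \left(-106\right) = -15900$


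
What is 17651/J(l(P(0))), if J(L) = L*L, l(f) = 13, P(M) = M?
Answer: 17651/169 ≈ 104.44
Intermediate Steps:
J(L) = L**2
17651/J(l(P(0))) = 17651/(13**2) = 17651/169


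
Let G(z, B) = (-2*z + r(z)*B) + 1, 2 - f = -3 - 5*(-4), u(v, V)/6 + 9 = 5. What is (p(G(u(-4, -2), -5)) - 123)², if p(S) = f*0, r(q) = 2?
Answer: 15129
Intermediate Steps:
u(v, V) = -24 (u(v, V) = -54 + 6*5 = -54 + 30 = -24)
f = -15 (f = 2 - (-3 - 5*(-4)) = 2 - (-3 + 20) = 2 - 1*17 = 2 - 17 = -15)
G(z, B) = 1 - 2*z + 2*B (G(z, B) = (-2*z + 2*B) + 1 = 1 - 2*z + 2*B)
p(S) = 0 (p(S) = -15*0 = 0)
(p(G(u(-4, -2), -5)) - 123)² = (0 - 123)² = (-123)² = 15129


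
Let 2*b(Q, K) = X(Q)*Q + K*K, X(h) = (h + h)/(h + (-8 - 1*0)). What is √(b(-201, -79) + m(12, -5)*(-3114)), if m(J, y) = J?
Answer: I*√6017635426/418 ≈ 185.58*I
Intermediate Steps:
X(h) = 2*h/(-8 + h) (X(h) = (2*h)/(h + (-8 + 0)) = (2*h)/(h - 8) = (2*h)/(-8 + h) = 2*h/(-8 + h))
b(Q, K) = K²/2 + Q²/(-8 + Q) (b(Q, K) = ((2*Q/(-8 + Q))*Q + K*K)/2 = (2*Q²/(-8 + Q) + K²)/2 = (K² + 2*Q²/(-8 + Q))/2 = K²/2 + Q²/(-8 + Q))
√(b(-201, -79) + m(12, -5)*(-3114)) = √(((-201)² + (½)*(-79)²*(-8 - 201))/(-8 - 201) + 12*(-3114)) = √((40401 + (½)*6241*(-209))/(-209) - 37368) = √(-(40401 - 1304369/2)/209 - 37368) = √(-1/209*(-1223567/2) - 37368) = √(1223567/418 - 37368) = √(-14396257/418) = I*√6017635426/418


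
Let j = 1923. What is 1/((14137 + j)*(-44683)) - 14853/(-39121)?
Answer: 10658646140819/28073580906580 ≈ 0.37967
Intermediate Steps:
1/((14137 + j)*(-44683)) - 14853/(-39121) = 1/((14137 + 1923)*(-44683)) - 14853/(-39121) = -1/44683/16060 - 14853*(-1/39121) = (1/16060)*(-1/44683) + 14853/39121 = -1/717608980 + 14853/39121 = 10658646140819/28073580906580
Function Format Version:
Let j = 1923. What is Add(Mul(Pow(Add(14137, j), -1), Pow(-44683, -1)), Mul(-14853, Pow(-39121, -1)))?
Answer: Rational(10658646140819, 28073580906580) ≈ 0.37967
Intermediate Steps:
Add(Mul(Pow(Add(14137, j), -1), Pow(-44683, -1)), Mul(-14853, Pow(-39121, -1))) = Add(Mul(Pow(Add(14137, 1923), -1), Pow(-44683, -1)), Mul(-14853, Pow(-39121, -1))) = Add(Mul(Pow(16060, -1), Rational(-1, 44683)), Mul(-14853, Rational(-1, 39121))) = Add(Mul(Rational(1, 16060), Rational(-1, 44683)), Rational(14853, 39121)) = Add(Rational(-1, 717608980), Rational(14853, 39121)) = Rational(10658646140819, 28073580906580)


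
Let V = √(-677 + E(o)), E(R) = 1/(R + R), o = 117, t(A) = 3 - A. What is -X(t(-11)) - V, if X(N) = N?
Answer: -14 - 7*I*√84058/78 ≈ -14.0 - 26.019*I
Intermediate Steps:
E(R) = 1/(2*R)
V = 7*I*√84058/78 (V = √(-677 + (½)/117) = √(-677 + (½)*(1/117)) = √(-677 + 1/234) = √(-158417/234) = 7*I*√84058/78 ≈ 26.019*I)
-X(t(-11)) - V = -(3 - 1*(-11)) - 7*I*√84058/78 = -(3 + 11) - 7*I*√84058/78 = -1*14 - 7*I*√84058/78 = -14 - 7*I*√84058/78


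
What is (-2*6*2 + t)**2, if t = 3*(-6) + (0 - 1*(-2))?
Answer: 1600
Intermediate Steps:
t = -16 (t = -18 + (0 + 2) = -18 + 2 = -16)
(-2*6*2 + t)**2 = (-2*6*2 - 16)**2 = (-12*2 - 16)**2 = (-24 - 16)**2 = (-40)**2 = 1600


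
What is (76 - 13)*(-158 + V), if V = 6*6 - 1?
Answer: -7749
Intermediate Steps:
V = 35 (V = 36 - 1 = 35)
(76 - 13)*(-158 + V) = (76 - 13)*(-158 + 35) = 63*(-123) = -7749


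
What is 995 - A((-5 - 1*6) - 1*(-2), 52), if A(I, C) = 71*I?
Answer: 1634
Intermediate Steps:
995 - A((-5 - 1*6) - 1*(-2), 52) = 995 - 71*((-5 - 1*6) - 1*(-2)) = 995 - 71*((-5 - 6) + 2) = 995 - 71*(-11 + 2) = 995 - 71*(-9) = 995 - 1*(-639) = 995 + 639 = 1634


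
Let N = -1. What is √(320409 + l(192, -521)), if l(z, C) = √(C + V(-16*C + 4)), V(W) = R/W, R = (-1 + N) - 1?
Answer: √(619062228900 + 1390*I*√1006624795)/1390 ≈ 566.05 + 0.020162*I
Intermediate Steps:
R = -3 (R = (-1 - 1) - 1 = -2 - 1 = -3)
V(W) = -3/W
l(z, C) = √(C - 3/(4 - 16*C)) (l(z, C) = √(C - 3/(-16*C + 4)) = √(C - 3/(4 - 16*C)))
√(320409 + l(192, -521)) = √(320409 + √(-521 + 3/(-4 + 16*(-521)))) = √(320409 + √(-521 + 3/(-4 - 8336))) = √(320409 + √(-521 + 3/(-8340))) = √(320409 + √(-521 + 3*(-1/8340))) = √(320409 + √(-521 - 1/2780)) = √(320409 + √(-1448381/2780)) = √(320409 + I*√1006624795/1390)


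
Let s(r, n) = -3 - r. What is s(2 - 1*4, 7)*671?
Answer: -671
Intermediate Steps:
s(2 - 1*4, 7)*671 = (-3 - (2 - 1*4))*671 = (-3 - (2 - 4))*671 = (-3 - 1*(-2))*671 = (-3 + 2)*671 = -1*671 = -671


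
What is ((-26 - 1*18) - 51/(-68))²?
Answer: 29929/16 ≈ 1870.6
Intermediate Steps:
((-26 - 1*18) - 51/(-68))² = ((-26 - 18) - 51*(-1/68))² = (-44 + ¾)² = (-173/4)² = 29929/16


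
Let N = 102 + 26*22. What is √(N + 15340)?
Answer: √16014 ≈ 126.55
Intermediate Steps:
N = 674 (N = 102 + 572 = 674)
√(N + 15340) = √(674 + 15340) = √16014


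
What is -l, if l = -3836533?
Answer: 3836533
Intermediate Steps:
-l = -1*(-3836533) = 3836533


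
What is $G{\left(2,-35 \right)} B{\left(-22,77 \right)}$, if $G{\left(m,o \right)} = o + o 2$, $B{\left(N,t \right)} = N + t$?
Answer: $-5775$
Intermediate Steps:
$G{\left(m,o \right)} = 3 o$ ($G{\left(m,o \right)} = o + 2 o = 3 o$)
$G{\left(2,-35 \right)} B{\left(-22,77 \right)} = 3 \left(-35\right) \left(-22 + 77\right) = \left(-105\right) 55 = -5775$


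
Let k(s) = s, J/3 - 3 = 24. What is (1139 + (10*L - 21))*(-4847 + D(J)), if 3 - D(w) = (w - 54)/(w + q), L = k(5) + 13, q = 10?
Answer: -572198638/91 ≈ -6.2879e+6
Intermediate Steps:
J = 81 (J = 9 + 3*24 = 9 + 72 = 81)
L = 18 (L = 5 + 13 = 18)
D(w) = 3 - (-54 + w)/(10 + w) (D(w) = 3 - (w - 54)/(w + 10) = 3 - (-54 + w)/(10 + w))
(1139 + (10*L - 21))*(-4847 + D(J)) = (1139 + (10*18 - 21))*(-4847 + 2*(42 + 81)/(10 + 81)) = (1139 + (180 - 21))*(-4847 + 2*123/91) = (1139 + 159)*(-4847 + 2*(1/91)*123) = 1298*(-4847 + 246/91) = 1298*(-440831/91) = -572198638/91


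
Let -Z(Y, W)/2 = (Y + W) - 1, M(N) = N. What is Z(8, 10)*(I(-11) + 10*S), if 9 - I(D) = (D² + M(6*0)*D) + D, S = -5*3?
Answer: 8534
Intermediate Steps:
S = -15
Z(Y, W) = 2 - 2*W - 2*Y (Z(Y, W) = -2*((Y + W) - 1) = -2*((W + Y) - 1) = -2*(-1 + W + Y) = 2 - 2*W - 2*Y)
I(D) = 9 - D - D² (I(D) = 9 - ((D² + (6*0)*D) + D) = 9 - ((D² + 0*D) + D) = 9 - ((D² + 0) + D) = 9 - (D² + D) = 9 - (D + D²) = 9 + (-D - D²) = 9 - D - D²)
Z(8, 10)*(I(-11) + 10*S) = (2 - 2*10 - 2*8)*((9 - 1*(-11) - 1*(-11)²) + 10*(-15)) = (2 - 20 - 16)*((9 + 11 - 1*121) - 150) = -34*((9 + 11 - 121) - 150) = -34*(-101 - 150) = -34*(-251) = 8534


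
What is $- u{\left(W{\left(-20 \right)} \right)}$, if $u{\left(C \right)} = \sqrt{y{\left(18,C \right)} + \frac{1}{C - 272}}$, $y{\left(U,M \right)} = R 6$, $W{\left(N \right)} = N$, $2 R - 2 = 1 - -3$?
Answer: $- \frac{\sqrt{383615}}{146} \approx -4.2422$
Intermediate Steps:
$R = 3$ ($R = 1 + \frac{1 - -3}{2} = 1 + \frac{1 + 3}{2} = 1 + \frac{1}{2} \cdot 4 = 1 + 2 = 3$)
$y{\left(U,M \right)} = 18$ ($y{\left(U,M \right)} = 3 \cdot 6 = 18$)
$u{\left(C \right)} = \sqrt{18 + \frac{1}{-272 + C}}$ ($u{\left(C \right)} = \sqrt{18 + \frac{1}{C - 272}} = \sqrt{18 + \frac{1}{-272 + C}}$)
$- u{\left(W{\left(-20 \right)} \right)} = - \sqrt{\frac{-4895 + 18 \left(-20\right)}{-272 - 20}} = - \sqrt{\frac{-4895 - 360}{-292}} = - \sqrt{\left(- \frac{1}{292}\right) \left(-5255\right)} = - \sqrt{\frac{5255}{292}} = - \frac{\sqrt{383615}}{146}$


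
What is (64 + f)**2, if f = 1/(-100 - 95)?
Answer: 155725441/38025 ≈ 4095.3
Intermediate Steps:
f = -1/195 (f = 1/(-195) = -1/195 ≈ -0.0051282)
(64 + f)**2 = (64 - 1/195)**2 = (12479/195)**2 = 155725441/38025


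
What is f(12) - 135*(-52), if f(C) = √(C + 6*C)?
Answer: 7020 + 2*√21 ≈ 7029.2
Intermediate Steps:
f(C) = √7*√C (f(C) = √(7*C) = √7*√C)
f(12) - 135*(-52) = √7*√12 - 135*(-52) = √7*(2*√3) + 7020 = 2*√21 + 7020 = 7020 + 2*√21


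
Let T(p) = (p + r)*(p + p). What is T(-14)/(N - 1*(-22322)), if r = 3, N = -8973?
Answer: 44/1907 ≈ 0.023073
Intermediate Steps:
T(p) = 2*p*(3 + p) (T(p) = (p + 3)*(p + p) = (3 + p)*(2*p) = 2*p*(3 + p))
T(-14)/(N - 1*(-22322)) = (2*(-14)*(3 - 14))/(-8973 - 1*(-22322)) = (2*(-14)*(-11))/(-8973 + 22322) = 308/13349 = 308*(1/13349) = 44/1907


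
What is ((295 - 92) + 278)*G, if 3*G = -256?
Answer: -123136/3 ≈ -41045.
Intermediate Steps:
G = -256/3 (G = (1/3)*(-256) = -256/3 ≈ -85.333)
((295 - 92) + 278)*G = ((295 - 92) + 278)*(-256/3) = (203 + 278)*(-256/3) = 481*(-256/3) = -123136/3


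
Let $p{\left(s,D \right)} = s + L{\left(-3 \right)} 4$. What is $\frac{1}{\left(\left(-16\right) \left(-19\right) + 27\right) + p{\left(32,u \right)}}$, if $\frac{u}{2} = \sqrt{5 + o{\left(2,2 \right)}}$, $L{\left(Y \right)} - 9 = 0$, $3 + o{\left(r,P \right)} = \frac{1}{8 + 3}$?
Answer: $\frac{1}{399} \approx 0.0025063$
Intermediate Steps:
$o{\left(r,P \right)} = - \frac{32}{11}$ ($o{\left(r,P \right)} = -3 + \frac{1}{8 + 3} = -3 + \frac{1}{11} = - \frac{32}{11}$)
$L{\left(Y \right)} = 9$ ($L{\left(Y \right)} = 9 + 0 = 9$)
$u = \frac{2 \sqrt{253}}{11}$ ($u = 2 \sqrt{5 - \frac{32}{11}} = 2 \sqrt{\frac{23}{11}} = 2 \frac{\sqrt{253}}{11} = \frac{2 \sqrt{253}}{11} \approx 2.892$)
$p{\left(s,D \right)} = 36 + s$ ($p{\left(s,D \right)} = s + 9 \cdot 4 = s + 36 = 36 + s$)
$\frac{1}{\left(\left(-16\right) \left(-19\right) + 27\right) + p{\left(32,u \right)}} = \frac{1}{\left(\left(-16\right) \left(-19\right) + 27\right) + \left(36 + 32\right)} = \frac{1}{\left(304 + 27\right) + 68} = \frac{1}{331 + 68} = \frac{1}{399}$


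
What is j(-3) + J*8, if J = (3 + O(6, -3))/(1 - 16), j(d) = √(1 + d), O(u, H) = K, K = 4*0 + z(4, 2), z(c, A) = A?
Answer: -8/3 + I*√2 ≈ -2.6667 + 1.4142*I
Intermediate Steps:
K = 2 (K = 4*0 + 2 = 0 + 2 = 2)
O(u, H) = 2
J = -⅓ (J = (3 + 2)/(1 - 16) = 5/(-15) = 5*(-1/15) = -⅓ ≈ -0.33333)
j(-3) + J*8 = √(1 - 3) - ⅓*8 = √(-2) - 8/3 = I*√2 - 8/3 = -8/3 + I*√2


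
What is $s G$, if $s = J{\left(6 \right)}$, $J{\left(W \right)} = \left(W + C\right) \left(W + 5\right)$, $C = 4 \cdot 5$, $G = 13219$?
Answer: $3780634$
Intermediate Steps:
$C = 20$
$J{\left(W \right)} = \left(5 + W\right) \left(20 + W\right)$ ($J{\left(W \right)} = \left(W + 20\right) \left(W + 5\right) = \left(20 + W\right) \left(5 + W\right) = \left(5 + W\right) \left(20 + W\right)$)
$s = 286$ ($s = 100 + 6^{2} + 25 \cdot 6 = 100 + 36 + 150 = 286$)
$s G = 286 \cdot 13219 = 3780634$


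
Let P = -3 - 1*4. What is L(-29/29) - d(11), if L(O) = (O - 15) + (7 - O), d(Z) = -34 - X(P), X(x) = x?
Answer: 19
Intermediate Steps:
P = -7 (P = -3 - 4 = -7)
d(Z) = -27 (d(Z) = -34 - 1*(-7) = -34 + 7 = -27)
L(O) = -8 (L(O) = (-15 + O) + (7 - O) = -8)
L(-29/29) - d(11) = -8 - 1*(-27) = -8 + 27 = 19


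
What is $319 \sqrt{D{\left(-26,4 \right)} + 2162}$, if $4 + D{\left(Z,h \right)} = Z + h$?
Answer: $638 \sqrt{534} \approx 14743.0$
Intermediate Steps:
$D{\left(Z,h \right)} = -4 + Z + h$ ($D{\left(Z,h \right)} = -4 + \left(Z + h\right) = -4 + Z + h$)
$319 \sqrt{D{\left(-26,4 \right)} + 2162} = 319 \sqrt{\left(-4 - 26 + 4\right) + 2162} = 319 \sqrt{-26 + 2162} = 319 \sqrt{2136} = 319 \cdot 2 \sqrt{534} = 638 \sqrt{534}$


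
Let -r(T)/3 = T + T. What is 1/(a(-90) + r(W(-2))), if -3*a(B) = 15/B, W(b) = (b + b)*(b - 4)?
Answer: -18/2591 ≈ -0.0069471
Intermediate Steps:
W(b) = 2*b*(-4 + b) (W(b) = (2*b)*(-4 + b) = 2*b*(-4 + b))
r(T) = -6*T (r(T) = -3*(T + T) = -6*T)
a(B) = -5/B
1/(a(-90) + r(W(-2))) = 1/(-5/(-90) - 12*(-2)*(-4 - 2)) = 1/(-5*(-1/90) - 12*(-2)*(-6)) = 1/(1/18 - 6*24) = 1/(1/18 - 144) = 1/(-2591/18) = -18/2591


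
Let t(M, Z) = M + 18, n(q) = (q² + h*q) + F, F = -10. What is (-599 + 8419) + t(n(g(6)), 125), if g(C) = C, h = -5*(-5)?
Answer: 8014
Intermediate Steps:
h = 25
n(q) = -10 + q² + 25*q (n(q) = (q² + 25*q) - 10 = -10 + q² + 25*q)
t(M, Z) = 18 + M
(-599 + 8419) + t(n(g(6)), 125) = (-599 + 8419) + (18 + (-10 + 6² + 25*6)) = 7820 + (18 + (-10 + 36 + 150)) = 7820 + (18 + 176) = 7820 + 194 = 8014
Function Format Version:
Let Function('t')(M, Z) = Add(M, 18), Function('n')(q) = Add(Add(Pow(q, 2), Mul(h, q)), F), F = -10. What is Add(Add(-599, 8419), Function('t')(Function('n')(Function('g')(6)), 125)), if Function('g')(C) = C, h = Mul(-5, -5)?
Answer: 8014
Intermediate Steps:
h = 25
Function('n')(q) = Add(-10, Pow(q, 2), Mul(25, q)) (Function('n')(q) = Add(Add(Pow(q, 2), Mul(25, q)), -10) = Add(-10, Pow(q, 2), Mul(25, q)))
Function('t')(M, Z) = Add(18, M)
Add(Add(-599, 8419), Function('t')(Function('n')(Function('g')(6)), 125)) = Add(Add(-599, 8419), Add(18, Add(-10, Pow(6, 2), Mul(25, 6)))) = Add(7820, Add(18, Add(-10, 36, 150))) = Add(7820, Add(18, 176)) = Add(7820, 194) = 8014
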